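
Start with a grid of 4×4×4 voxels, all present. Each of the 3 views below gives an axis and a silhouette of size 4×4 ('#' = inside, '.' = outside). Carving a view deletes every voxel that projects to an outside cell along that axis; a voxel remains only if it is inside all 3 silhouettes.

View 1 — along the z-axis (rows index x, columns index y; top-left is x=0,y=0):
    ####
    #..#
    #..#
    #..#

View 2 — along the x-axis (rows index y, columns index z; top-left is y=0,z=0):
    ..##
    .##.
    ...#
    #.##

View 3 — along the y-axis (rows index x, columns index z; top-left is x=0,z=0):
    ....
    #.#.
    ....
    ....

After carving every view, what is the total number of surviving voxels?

initial block: 4^3 = 64
carve view 1 (along z, XY-mask fill 10/16): 40 voxels remain
carve view 2 (along x, YZ-mask fill 8/16): 23 voxels remain
carve view 3 (along y, XZ-mask fill 2/16): 3 voxels remain

voxel count = 3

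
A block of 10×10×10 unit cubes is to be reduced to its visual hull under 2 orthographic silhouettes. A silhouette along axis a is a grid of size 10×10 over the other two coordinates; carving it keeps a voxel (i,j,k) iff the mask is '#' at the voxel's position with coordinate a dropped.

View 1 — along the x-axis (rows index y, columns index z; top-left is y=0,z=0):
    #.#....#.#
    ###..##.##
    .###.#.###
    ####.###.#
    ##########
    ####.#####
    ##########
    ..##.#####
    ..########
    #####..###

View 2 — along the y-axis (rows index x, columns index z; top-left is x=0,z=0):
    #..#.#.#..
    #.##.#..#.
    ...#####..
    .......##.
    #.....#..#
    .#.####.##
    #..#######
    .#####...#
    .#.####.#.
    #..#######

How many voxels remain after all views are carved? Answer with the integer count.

413 voxels

initial block: 10^3 = 1000
[1] x-view keeps 78 columns → grid now 780
[2] y-view keeps 54 columns → grid now 413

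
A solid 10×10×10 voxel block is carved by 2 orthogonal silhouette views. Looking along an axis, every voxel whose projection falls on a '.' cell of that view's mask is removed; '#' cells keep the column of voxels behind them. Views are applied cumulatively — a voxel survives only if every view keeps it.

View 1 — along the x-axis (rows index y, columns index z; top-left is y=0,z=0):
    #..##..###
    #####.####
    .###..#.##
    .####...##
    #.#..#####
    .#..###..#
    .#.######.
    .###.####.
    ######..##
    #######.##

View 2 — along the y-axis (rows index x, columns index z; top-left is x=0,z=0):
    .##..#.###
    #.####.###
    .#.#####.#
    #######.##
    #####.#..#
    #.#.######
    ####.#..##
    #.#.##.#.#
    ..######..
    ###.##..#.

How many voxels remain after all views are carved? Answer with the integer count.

487 voxels

before carving: 1000 voxels (10×10×10)
step 1: project along x, AND mask (70/100) → |grid| = 700
step 2: project along y, AND mask (70/100) → |grid| = 487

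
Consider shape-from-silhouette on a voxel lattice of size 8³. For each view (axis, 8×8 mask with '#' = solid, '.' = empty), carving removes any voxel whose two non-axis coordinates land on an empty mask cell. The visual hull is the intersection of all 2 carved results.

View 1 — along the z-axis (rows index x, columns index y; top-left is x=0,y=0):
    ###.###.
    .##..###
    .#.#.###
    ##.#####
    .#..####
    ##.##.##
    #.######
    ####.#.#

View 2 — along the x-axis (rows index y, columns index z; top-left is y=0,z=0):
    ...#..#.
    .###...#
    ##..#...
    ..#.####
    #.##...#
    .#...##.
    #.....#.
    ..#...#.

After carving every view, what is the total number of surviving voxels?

full grid |V| = 512
carve view 1 (along z, XY-mask fill 47/64): 376 voxels remain
carve view 2 (along x, YZ-mask fill 25/64): 144 voxels remain

voxel count = 144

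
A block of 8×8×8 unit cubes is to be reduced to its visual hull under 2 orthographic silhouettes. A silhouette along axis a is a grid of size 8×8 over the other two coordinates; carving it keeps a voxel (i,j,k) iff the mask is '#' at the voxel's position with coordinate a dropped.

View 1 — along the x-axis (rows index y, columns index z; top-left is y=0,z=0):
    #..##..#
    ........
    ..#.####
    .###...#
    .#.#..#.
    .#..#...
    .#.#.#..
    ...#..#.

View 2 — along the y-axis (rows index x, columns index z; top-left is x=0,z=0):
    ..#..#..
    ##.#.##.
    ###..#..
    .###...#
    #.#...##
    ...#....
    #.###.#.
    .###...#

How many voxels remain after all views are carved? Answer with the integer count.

full grid |V| = 512
V1 x: intersect with YZ mask (23 set) -- 184 left
V2 y: intersect with XZ mask (29 set) -- 84 left

84 voxels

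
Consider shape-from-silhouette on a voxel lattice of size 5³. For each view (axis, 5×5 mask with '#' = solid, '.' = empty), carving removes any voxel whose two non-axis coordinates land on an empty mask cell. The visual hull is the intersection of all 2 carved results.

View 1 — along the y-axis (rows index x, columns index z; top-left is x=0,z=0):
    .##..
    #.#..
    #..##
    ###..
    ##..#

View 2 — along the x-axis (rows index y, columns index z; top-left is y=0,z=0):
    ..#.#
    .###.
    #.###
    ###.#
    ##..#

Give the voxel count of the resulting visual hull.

start: 5×5×5 = 125 voxels
  1. axis=1 (XZ plane), |mask|=13  ⇒  voxels=65
  2. axis=0 (YZ plane), |mask|=16  ⇒  voxels=43

43 voxels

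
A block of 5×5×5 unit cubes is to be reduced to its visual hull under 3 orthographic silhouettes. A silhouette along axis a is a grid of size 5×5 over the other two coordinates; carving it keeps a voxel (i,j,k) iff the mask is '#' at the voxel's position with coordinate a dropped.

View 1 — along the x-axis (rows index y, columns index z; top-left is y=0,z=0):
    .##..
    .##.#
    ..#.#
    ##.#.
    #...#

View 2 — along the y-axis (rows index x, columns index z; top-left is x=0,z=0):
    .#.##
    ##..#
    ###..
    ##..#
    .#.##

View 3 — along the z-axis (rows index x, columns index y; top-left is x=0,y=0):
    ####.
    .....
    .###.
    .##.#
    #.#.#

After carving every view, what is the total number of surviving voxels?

initial block: 5^3 = 125
carve view 1 (along x, YZ-mask fill 12/25): 60 voxels remain
carve view 2 (along y, XZ-mask fill 15/25): 38 voxels remain
carve view 3 (along z, XY-mask fill 13/25): 19 voxels remain

voxel count = 19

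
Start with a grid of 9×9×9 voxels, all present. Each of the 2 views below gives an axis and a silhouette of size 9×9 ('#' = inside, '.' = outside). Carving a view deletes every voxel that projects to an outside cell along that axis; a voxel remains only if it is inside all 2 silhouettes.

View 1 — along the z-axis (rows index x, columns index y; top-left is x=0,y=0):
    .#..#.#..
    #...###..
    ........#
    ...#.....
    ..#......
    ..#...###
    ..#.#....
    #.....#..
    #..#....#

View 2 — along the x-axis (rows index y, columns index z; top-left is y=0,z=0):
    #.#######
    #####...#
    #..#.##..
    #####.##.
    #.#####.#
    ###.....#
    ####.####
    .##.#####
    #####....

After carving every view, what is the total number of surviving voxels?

|visual hull| = 135

full grid |V| = 729
[1] z-view keeps 21 columns → grid now 189
[2] x-view keeps 56 columns → grid now 135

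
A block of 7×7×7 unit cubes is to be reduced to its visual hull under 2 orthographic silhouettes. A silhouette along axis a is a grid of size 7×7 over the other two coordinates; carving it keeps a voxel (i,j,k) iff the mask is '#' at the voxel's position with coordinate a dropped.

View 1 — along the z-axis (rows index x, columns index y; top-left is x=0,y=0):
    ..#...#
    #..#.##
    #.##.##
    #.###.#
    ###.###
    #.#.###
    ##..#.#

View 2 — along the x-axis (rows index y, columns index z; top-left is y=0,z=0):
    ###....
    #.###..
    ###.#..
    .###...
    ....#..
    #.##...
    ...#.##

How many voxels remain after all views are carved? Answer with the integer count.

full grid |V| = 343
after view 1 [z-axis, 31 of 49 cells solid] → remaining = 217
after view 2 [x-axis, 21 of 49 cells solid] → remaining = 92

voxel count = 92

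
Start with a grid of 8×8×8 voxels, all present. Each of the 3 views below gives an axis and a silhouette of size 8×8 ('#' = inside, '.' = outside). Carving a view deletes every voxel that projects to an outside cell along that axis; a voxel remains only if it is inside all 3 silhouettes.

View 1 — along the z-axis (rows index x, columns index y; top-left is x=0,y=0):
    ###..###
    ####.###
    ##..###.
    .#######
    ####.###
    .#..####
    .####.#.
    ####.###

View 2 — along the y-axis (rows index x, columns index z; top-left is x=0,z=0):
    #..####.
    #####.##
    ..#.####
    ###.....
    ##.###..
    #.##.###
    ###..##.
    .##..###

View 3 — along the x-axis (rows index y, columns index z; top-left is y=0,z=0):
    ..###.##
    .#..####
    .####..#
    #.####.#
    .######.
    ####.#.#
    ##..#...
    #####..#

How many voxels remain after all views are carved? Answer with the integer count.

155 voxels

start: 8×8×8 = 512 voxels
carve view 1 (along z, XY-mask fill 49/64): 392 voxels remain
carve view 2 (along y, XZ-mask fill 41/64): 250 voxels remain
carve view 3 (along x, YZ-mask fill 42/64): 155 voxels remain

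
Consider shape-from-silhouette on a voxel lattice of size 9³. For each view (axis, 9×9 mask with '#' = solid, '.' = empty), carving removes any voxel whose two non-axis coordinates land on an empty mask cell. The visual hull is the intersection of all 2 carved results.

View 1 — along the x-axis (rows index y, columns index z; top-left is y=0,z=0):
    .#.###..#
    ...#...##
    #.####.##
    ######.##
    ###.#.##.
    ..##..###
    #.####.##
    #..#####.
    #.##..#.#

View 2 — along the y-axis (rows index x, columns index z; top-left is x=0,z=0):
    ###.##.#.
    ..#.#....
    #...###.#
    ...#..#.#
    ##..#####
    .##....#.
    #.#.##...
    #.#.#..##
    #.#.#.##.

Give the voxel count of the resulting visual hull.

start: 9×9×9 = 729 voxels
  1. axis=0 (YZ plane), |mask|=52  ⇒  voxels=468
  2. axis=1 (XZ plane), |mask|=40  ⇒  voxels=230

|visual hull| = 230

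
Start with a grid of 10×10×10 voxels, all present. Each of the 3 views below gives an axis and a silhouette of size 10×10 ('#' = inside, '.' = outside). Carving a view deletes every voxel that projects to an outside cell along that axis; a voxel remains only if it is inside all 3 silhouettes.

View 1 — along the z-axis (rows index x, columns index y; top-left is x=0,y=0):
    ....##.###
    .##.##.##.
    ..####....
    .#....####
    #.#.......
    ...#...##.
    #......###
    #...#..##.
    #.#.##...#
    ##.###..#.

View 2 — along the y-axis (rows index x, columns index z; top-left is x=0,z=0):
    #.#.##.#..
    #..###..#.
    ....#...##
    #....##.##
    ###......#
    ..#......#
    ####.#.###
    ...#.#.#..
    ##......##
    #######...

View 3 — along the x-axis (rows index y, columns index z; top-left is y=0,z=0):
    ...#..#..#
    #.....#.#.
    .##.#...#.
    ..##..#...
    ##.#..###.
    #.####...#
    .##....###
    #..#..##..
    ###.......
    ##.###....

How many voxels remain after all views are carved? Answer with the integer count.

voxel count = 93

start: 10×10×10 = 1000 voxels
V1 z: intersect with XY mask (44 set) -- 440 left
V2 y: intersect with XZ mask (46 set) -- 212 left
V3 x: intersect with YZ mask (42 set) -- 93 left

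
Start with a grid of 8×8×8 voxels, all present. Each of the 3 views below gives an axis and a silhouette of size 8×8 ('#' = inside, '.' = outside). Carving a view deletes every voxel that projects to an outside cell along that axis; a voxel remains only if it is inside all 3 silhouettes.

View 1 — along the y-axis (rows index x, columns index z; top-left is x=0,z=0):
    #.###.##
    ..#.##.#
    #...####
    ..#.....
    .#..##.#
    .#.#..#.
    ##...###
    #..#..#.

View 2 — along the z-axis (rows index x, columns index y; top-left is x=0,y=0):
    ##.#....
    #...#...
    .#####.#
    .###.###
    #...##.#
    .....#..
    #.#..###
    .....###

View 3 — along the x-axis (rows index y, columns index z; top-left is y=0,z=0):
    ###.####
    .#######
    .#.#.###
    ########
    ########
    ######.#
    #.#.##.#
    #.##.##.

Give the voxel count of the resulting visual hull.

|visual hull| = 93

full grid |V| = 512
after view 1 [y-axis, 31 of 64 cells solid] → remaining = 248
after view 2 [z-axis, 30 of 64 cells solid] → remaining = 115
after view 3 [x-axis, 52 of 64 cells solid] → remaining = 93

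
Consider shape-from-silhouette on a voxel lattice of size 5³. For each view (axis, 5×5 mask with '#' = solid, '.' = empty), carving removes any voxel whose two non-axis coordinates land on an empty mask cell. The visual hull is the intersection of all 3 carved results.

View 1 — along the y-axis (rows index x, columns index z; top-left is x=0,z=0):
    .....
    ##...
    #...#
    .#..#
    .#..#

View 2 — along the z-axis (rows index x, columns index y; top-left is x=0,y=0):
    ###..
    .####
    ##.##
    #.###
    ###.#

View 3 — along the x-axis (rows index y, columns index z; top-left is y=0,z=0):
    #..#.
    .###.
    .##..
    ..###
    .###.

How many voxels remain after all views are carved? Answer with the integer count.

before carving: 125 voxels (5×5×5)
  1. axis=1 (XZ plane), |mask|=8  ⇒  voxels=40
  2. axis=2 (XY plane), |mask|=19  ⇒  voxels=32
  3. axis=0 (YZ plane), |mask|=13  ⇒  voxels=11

remaining voxels: 11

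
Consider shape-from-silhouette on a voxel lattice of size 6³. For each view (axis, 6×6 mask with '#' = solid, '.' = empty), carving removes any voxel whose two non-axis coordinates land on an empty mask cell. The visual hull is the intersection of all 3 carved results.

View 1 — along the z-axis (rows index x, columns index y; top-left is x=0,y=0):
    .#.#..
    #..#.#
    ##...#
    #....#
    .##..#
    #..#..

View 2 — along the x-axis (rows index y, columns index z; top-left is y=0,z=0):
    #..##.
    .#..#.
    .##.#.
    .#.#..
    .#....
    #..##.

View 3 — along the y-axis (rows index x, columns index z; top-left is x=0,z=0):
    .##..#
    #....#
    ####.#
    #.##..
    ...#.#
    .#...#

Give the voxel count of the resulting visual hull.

15 voxels

full grid |V| = 216
step 1: project along z, AND mask (15/36) → |grid| = 90
step 2: project along x, AND mask (14/36) → |grid| = 39
step 3: project along y, AND mask (17/36) → |grid| = 15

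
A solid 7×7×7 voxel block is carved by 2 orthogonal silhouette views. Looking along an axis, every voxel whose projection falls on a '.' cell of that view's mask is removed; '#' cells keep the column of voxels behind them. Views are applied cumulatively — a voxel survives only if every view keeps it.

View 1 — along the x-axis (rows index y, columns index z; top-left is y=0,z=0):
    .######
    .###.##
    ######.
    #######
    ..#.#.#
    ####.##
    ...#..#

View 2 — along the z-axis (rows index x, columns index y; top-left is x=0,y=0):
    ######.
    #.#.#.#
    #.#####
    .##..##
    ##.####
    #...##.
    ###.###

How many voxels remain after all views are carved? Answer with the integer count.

remaining voxels: 171

initial block: 7^3 = 343
[1] x-view keeps 35 columns → grid now 245
[2] z-view keeps 35 columns → grid now 171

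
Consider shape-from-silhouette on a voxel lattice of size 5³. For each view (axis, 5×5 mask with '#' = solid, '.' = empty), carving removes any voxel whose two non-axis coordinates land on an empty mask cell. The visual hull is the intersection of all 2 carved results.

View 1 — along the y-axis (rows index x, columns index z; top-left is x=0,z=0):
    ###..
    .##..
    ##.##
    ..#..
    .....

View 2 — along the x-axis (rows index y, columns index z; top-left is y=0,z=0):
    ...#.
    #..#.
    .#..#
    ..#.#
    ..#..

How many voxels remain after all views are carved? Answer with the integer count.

15 voxels

initial block: 5^3 = 125
V1 y: intersect with XZ mask (10 set) -- 50 left
V2 x: intersect with YZ mask (8 set) -- 15 left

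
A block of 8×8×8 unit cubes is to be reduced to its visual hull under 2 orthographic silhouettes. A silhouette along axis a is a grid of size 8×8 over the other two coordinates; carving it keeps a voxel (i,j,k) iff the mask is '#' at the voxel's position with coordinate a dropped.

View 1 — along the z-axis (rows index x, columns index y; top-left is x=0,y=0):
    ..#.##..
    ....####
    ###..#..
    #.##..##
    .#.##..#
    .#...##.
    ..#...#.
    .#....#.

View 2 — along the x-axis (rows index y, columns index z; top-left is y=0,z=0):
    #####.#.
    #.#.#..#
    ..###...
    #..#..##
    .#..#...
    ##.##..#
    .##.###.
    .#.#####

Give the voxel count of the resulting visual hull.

full grid |V| = 512
carve view 1 (along z, XY-mask fill 27/64): 216 voxels remain
carve view 2 (along x, YZ-mask fill 35/64): 117 voxels remain

117 voxels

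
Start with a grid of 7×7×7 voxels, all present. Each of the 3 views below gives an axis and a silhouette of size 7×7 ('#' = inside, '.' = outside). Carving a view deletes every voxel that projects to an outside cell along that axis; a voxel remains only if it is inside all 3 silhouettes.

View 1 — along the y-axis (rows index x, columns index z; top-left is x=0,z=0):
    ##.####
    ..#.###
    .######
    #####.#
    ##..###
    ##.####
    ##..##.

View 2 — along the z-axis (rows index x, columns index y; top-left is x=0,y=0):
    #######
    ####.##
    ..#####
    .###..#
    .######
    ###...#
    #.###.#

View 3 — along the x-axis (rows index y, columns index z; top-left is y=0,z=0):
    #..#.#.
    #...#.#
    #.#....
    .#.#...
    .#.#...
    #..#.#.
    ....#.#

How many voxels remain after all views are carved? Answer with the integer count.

start: 7×7×7 = 343 voxels
V1 y: intersect with XZ mask (37 set) -- 259 left
V2 z: intersect with XY mask (37 set) -- 194 left
V3 x: intersect with YZ mask (17 set) -- 66 left

voxel count = 66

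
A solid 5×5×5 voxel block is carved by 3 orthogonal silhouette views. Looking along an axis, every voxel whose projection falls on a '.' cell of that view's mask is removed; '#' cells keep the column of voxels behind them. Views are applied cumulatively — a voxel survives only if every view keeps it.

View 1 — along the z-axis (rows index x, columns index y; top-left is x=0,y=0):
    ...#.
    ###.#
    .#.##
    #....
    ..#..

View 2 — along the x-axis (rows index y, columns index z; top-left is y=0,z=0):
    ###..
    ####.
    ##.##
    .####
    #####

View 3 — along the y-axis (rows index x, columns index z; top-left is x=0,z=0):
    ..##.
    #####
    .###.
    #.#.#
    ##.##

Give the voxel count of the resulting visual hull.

33 voxels

initial block: 5^3 = 125
  1. axis=2 (XY plane), |mask|=10  ⇒  voxels=50
  2. axis=0 (YZ plane), |mask|=20  ⇒  voxels=40
  3. axis=1 (XZ plane), |mask|=17  ⇒  voxels=33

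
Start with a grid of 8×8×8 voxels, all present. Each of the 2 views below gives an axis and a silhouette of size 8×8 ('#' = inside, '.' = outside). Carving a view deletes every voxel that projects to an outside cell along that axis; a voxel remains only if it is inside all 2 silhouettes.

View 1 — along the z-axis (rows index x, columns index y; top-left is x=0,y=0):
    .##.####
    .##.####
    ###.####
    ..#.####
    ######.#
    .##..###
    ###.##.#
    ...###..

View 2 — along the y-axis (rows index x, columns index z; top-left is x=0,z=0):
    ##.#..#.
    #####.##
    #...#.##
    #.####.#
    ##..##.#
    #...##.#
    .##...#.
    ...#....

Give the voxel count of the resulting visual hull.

voxel count = 200

initial block: 8^3 = 512
step 1: project along z, AND mask (45/64) → |grid| = 360
step 2: project along y, AND mask (34/64) → |grid| = 200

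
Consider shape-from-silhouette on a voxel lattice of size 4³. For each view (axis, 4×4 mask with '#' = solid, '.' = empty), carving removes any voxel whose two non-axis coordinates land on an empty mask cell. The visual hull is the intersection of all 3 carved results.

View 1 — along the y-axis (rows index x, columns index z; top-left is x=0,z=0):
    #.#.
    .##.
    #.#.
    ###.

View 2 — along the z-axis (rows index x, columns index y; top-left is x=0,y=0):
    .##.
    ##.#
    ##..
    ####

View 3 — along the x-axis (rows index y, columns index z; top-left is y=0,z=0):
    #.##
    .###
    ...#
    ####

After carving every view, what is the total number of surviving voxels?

|visual hull| = 16

start: 4×4×4 = 64 voxels
after view 1 [y-axis, 9 of 16 cells solid] → remaining = 36
after view 2 [z-axis, 11 of 16 cells solid] → remaining = 26
after view 3 [x-axis, 11 of 16 cells solid] → remaining = 16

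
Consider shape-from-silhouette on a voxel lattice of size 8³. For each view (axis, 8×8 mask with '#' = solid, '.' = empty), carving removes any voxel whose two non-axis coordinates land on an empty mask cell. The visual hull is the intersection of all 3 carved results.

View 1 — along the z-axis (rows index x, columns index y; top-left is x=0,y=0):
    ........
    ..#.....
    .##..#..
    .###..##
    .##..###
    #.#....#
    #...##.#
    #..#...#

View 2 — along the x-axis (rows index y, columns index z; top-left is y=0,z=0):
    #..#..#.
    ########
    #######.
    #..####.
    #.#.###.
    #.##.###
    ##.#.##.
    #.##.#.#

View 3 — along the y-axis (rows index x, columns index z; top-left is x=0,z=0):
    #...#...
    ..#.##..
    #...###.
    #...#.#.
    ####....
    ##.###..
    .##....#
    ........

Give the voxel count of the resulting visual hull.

remaining voxels: 58

full grid |V| = 512
step 1: project along z, AND mask (24/64) → |grid| = 192
step 2: project along x, AND mask (44/64) → |grid| = 136
step 3: project along y, AND mask (24/64) → |grid| = 58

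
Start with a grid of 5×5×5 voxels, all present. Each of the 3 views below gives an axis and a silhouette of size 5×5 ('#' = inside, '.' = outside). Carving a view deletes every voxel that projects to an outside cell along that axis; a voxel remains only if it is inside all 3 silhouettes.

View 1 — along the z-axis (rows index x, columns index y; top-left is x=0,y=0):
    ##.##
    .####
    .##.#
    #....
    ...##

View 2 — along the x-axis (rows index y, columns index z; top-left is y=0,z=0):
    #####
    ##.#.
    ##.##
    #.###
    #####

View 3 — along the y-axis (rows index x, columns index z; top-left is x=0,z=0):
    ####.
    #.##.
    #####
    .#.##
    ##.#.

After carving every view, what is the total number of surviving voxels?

remaining voxels: 44

before carving: 125 voxels (5×5×5)
carve view 1 (along z, XY-mask fill 14/25): 70 voxels remain
carve view 2 (along x, YZ-mask fill 21/25): 59 voxels remain
carve view 3 (along y, XZ-mask fill 18/25): 44 voxels remain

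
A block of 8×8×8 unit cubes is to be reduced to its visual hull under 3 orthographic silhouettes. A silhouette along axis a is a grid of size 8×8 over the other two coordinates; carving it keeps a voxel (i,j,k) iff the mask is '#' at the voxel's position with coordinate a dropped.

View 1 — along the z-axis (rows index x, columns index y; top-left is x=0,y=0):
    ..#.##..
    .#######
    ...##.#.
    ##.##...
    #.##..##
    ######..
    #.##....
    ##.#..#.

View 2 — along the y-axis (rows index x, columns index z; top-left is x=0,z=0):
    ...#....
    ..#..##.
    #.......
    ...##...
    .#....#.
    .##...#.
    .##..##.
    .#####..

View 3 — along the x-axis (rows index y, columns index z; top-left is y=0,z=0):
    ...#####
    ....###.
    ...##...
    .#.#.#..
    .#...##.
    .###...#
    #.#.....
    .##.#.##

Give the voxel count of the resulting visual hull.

before carving: 512 voxels (8×8×8)
V1 z: intersect with XY mask (35 set) -- 280 left
V2 y: intersect with XZ mask (21 set) -- 95 left
V3 x: intersect with YZ mask (27 set) -- 40 left

40 voxels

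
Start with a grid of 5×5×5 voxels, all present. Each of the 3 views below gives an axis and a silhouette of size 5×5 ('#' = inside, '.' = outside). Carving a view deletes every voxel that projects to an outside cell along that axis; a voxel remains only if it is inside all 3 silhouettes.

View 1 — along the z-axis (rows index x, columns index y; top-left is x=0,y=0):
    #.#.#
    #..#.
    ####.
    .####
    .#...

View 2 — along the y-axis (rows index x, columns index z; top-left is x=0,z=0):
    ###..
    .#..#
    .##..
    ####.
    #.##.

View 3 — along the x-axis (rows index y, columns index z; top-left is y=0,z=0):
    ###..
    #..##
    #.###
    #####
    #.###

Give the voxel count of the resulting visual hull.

full grid |V| = 125
[1] z-view keeps 14 columns → grid now 70
[2] y-view keeps 14 columns → grid now 40
[3] x-view keeps 19 columns → grid now 29

remaining voxels: 29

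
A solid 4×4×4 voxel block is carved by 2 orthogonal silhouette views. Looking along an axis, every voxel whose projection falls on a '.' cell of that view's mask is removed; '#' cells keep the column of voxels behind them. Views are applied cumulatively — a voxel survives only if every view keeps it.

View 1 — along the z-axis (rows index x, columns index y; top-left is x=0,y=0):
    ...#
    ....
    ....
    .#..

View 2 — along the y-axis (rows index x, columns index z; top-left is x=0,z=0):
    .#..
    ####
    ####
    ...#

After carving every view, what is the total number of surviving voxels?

start: 4×4×4 = 64 voxels
V1 z: intersect with XY mask (2 set) -- 8 left
V2 y: intersect with XZ mask (10 set) -- 2 left

remaining voxels: 2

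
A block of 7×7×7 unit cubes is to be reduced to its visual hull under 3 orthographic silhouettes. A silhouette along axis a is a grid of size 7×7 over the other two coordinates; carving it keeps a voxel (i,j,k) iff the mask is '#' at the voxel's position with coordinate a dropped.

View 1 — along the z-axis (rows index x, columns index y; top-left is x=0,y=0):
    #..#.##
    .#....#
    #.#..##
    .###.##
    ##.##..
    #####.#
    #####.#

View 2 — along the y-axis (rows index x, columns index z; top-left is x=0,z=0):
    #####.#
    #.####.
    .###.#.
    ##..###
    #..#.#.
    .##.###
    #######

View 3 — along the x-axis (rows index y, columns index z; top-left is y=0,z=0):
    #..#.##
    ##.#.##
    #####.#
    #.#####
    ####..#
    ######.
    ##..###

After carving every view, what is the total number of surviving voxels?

start: 7×7×7 = 343 voxels
step 1: project along z, AND mask (31/49) → |grid| = 217
step 2: project along y, AND mask (35/49) → |grid| = 159
step 3: project along x, AND mask (37/49) → |grid| = 117

|visual hull| = 117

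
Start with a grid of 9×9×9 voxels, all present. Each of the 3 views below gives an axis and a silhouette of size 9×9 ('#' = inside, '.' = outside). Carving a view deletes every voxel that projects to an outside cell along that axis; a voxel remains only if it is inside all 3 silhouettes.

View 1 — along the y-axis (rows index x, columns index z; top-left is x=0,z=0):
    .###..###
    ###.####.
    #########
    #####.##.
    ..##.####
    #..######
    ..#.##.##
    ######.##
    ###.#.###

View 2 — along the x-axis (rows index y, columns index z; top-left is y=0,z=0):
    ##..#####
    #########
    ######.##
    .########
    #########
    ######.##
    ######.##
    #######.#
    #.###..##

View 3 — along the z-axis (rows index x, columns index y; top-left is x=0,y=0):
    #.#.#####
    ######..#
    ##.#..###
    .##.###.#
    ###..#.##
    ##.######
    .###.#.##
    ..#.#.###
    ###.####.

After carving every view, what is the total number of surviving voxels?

remaining voxels: 346

full grid |V| = 729
[1] y-view keeps 62 columns → grid now 558
[2] x-view keeps 71 columns → grid now 489
[3] z-view keeps 58 columns → grid now 346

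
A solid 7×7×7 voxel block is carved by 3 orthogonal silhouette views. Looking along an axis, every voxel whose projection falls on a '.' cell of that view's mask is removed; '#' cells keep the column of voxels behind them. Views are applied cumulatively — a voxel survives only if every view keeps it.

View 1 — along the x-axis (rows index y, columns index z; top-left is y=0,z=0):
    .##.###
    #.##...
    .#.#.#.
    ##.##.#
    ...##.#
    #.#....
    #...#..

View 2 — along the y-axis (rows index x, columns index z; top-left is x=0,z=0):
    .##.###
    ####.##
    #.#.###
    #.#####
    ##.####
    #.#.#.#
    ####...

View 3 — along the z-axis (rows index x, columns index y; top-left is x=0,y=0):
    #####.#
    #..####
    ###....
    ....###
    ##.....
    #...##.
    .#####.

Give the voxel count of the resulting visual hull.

full grid |V| = 343
  1. axis=0 (YZ plane), |mask|=23  ⇒  voxels=161
  2. axis=1 (XZ plane), |mask|=36  ⇒  voxels=118
  3. axis=2 (XY plane), |mask|=27  ⇒  voxels=65

remaining voxels: 65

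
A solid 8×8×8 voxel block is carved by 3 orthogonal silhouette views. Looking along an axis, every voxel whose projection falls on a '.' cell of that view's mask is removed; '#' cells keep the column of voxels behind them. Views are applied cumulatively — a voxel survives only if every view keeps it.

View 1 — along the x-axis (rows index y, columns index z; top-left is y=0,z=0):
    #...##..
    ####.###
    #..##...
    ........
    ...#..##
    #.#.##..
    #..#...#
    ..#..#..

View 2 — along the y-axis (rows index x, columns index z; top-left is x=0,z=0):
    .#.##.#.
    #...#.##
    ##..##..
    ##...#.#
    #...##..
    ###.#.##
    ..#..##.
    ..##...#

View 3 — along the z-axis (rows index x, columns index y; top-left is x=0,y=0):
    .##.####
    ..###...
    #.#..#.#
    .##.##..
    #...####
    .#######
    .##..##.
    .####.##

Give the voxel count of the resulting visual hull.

start: 8×8×8 = 512 voxels
after view 1 [x-axis, 25 of 64 cells solid] → remaining = 200
after view 2 [y-axis, 31 of 64 cells solid] → remaining = 97
after view 3 [z-axis, 39 of 64 cells solid] → remaining = 67

voxel count = 67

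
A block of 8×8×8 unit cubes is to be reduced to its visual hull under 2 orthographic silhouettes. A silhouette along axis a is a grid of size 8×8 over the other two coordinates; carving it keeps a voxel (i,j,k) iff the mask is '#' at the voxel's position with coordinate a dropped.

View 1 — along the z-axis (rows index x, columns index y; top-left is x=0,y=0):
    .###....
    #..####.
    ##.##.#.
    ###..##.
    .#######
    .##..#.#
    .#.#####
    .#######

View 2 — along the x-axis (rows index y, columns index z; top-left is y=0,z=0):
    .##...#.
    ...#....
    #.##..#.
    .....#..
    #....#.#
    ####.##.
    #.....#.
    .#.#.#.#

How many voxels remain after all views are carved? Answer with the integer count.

remaining voxels: 121

before carving: 512 voxels (8×8×8)
after view 1 [z-axis, 42 of 64 cells solid] → remaining = 336
after view 2 [x-axis, 24 of 64 cells solid] → remaining = 121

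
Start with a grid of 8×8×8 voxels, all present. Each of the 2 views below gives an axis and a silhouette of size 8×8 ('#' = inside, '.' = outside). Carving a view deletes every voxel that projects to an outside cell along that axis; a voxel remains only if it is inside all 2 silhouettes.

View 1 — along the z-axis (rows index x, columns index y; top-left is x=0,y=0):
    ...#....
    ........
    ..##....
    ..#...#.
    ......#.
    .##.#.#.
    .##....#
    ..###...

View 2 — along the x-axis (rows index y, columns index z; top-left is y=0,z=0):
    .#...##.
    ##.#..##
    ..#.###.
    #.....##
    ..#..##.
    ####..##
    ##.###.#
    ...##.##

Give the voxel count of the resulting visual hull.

before carving: 512 voxels (8×8×8)
  1. axis=2 (XY plane), |mask|=16  ⇒  voxels=128
  2. axis=0 (YZ plane), |mask|=34  ⇒  voxels=67

|visual hull| = 67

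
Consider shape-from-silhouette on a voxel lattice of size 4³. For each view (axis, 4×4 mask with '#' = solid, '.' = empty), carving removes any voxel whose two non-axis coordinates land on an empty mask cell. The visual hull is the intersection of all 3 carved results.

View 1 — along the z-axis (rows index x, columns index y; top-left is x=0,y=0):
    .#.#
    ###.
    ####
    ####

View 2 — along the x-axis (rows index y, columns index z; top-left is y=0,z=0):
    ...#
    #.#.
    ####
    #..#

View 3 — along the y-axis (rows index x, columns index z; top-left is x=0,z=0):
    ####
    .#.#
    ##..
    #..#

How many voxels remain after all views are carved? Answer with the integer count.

remaining voxels: 17

initial block: 4^3 = 64
after view 1 [z-axis, 13 of 16 cells solid] → remaining = 52
after view 2 [x-axis, 9 of 16 cells solid] → remaining = 29
after view 3 [y-axis, 10 of 16 cells solid] → remaining = 17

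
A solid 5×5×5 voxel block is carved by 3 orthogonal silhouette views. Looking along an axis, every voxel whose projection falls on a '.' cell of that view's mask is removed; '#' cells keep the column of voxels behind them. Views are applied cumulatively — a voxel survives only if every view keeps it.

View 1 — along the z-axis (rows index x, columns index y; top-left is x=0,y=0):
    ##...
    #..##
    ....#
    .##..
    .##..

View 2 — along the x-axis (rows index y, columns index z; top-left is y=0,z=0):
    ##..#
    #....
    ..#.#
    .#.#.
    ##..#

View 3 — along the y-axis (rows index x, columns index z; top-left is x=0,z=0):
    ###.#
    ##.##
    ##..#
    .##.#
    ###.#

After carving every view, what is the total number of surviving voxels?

full grid |V| = 125
after view 1 [z-axis, 10 of 25 cells solid] → remaining = 50
after view 2 [x-axis, 11 of 25 cells solid] → remaining = 21
after view 3 [y-axis, 18 of 25 cells solid] → remaining = 20

voxel count = 20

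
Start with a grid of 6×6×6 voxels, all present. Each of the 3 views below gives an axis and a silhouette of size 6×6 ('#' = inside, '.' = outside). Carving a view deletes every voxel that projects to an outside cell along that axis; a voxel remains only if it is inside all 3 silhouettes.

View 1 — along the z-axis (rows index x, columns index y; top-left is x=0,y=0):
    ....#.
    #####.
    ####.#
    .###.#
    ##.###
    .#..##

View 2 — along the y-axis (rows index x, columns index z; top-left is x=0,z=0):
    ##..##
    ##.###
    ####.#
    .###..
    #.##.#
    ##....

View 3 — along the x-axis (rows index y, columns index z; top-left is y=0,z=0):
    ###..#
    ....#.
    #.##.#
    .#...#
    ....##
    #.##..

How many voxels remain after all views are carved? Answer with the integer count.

voxel count = 40

full grid |V| = 216
V1 z: intersect with XY mask (23 set) -- 138 left
V2 y: intersect with XZ mask (23 set) -- 92 left
V3 x: intersect with YZ mask (16 set) -- 40 left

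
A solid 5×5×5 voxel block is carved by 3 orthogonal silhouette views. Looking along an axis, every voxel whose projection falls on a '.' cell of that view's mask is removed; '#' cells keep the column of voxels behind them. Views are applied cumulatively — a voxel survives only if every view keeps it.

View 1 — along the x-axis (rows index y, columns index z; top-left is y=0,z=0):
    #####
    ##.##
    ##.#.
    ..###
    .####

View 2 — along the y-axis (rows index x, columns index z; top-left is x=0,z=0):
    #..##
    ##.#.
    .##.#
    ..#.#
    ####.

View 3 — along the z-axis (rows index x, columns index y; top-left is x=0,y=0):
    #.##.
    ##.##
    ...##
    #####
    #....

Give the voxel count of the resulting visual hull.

start: 5×5×5 = 125 voxels
after view 1 [x-axis, 19 of 25 cells solid] → remaining = 95
after view 2 [y-axis, 15 of 25 cells solid] → remaining = 57
after view 3 [z-axis, 15 of 25 cells solid] → remaining = 32

|visual hull| = 32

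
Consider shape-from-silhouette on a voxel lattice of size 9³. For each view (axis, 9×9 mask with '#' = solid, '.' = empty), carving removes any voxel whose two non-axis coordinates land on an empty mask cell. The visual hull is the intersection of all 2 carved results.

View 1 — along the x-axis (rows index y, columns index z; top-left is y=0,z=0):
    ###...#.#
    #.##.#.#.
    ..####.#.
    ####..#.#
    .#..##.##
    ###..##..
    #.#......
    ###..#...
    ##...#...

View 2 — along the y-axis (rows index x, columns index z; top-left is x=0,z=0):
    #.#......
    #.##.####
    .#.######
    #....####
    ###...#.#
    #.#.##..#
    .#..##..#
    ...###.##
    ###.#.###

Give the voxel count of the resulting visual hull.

remaining voxels: 210

start: 9×9×9 = 729 voxels
V1 x: intersect with YZ mask (40 set) -- 360 left
V2 y: intersect with XZ mask (47 set) -- 210 left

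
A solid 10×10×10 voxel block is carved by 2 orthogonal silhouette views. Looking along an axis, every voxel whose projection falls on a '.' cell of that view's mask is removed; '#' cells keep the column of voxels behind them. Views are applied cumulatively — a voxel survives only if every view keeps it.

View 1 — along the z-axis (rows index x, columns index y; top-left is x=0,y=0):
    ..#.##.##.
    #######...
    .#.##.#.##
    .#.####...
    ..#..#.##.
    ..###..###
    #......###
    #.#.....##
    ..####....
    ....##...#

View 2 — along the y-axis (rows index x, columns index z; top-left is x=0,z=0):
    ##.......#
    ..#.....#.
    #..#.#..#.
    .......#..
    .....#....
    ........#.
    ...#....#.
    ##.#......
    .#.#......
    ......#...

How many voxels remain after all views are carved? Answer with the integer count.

start: 10×10×10 = 1000 voxels
  1. axis=2 (XY plane), |mask|=48  ⇒  voxels=480
  2. axis=1 (XZ plane), |mask|=20  ⇒  voxels=99

99 voxels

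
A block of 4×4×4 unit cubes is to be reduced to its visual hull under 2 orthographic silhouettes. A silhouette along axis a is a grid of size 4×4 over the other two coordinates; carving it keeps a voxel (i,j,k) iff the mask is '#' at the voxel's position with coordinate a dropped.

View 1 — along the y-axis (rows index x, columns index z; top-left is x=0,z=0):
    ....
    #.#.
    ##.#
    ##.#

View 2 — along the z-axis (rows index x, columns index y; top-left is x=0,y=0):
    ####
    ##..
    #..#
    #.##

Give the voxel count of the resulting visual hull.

19 voxels

start: 4×4×4 = 64 voxels
carve view 1 (along y, XZ-mask fill 8/16): 32 voxels remain
carve view 2 (along z, XY-mask fill 11/16): 19 voxels remain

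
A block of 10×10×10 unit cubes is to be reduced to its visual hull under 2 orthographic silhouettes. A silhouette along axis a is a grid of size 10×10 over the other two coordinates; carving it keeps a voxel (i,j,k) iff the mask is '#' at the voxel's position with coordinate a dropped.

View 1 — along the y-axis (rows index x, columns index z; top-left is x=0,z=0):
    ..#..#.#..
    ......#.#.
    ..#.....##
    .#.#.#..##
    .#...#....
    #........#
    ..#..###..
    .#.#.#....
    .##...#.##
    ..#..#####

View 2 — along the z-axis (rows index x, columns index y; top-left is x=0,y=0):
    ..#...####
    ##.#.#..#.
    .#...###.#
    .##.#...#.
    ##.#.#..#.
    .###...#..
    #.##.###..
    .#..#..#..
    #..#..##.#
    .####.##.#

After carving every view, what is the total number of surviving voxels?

before carving: 1000 voxels (10×10×10)
after view 1 [y-axis, 35 of 100 cells solid] → remaining = 350
after view 2 [z-axis, 49 of 100 cells solid] → remaining = 178

|visual hull| = 178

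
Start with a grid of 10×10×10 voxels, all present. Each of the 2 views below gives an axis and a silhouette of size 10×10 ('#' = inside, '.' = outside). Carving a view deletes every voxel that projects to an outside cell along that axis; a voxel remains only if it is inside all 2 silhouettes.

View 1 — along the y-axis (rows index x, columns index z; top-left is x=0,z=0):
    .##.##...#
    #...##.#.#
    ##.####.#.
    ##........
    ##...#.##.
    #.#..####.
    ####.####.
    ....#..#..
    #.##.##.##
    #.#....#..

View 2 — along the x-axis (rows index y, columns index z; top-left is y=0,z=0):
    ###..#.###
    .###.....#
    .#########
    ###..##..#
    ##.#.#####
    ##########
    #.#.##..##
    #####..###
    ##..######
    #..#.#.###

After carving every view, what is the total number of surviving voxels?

before carving: 1000 voxels (10×10×10)
V1 y: intersect with XZ mask (50 set) -- 500 left
V2 x: intersect with YZ mask (72 set) -- 365 left

365 voxels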